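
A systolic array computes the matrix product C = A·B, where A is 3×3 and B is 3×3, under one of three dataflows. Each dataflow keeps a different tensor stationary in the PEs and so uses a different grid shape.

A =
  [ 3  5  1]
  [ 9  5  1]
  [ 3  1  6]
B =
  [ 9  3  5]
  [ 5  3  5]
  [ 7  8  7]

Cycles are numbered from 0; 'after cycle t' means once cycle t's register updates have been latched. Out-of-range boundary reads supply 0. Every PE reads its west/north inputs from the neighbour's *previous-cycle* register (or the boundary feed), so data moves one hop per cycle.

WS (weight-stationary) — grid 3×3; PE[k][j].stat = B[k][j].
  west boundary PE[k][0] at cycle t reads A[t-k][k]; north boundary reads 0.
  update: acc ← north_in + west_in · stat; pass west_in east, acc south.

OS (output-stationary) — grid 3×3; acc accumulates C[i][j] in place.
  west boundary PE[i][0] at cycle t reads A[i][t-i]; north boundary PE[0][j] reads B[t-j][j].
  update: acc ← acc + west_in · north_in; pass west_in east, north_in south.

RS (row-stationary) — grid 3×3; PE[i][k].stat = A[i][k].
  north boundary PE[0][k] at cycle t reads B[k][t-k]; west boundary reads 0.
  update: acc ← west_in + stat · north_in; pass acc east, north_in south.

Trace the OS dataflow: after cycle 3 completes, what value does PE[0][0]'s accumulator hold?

PE[0][0].acc = 59

Tracing OS — 3×3 array, target PE[0][0]:
  0: (0,0).acc=27  regs=<3,9>
  1: (0,0).acc=52  regs=<5,5>
  2: (0,0).acc=59  regs=<1,7>
  3: (0,0).acc=59  regs=<0,0>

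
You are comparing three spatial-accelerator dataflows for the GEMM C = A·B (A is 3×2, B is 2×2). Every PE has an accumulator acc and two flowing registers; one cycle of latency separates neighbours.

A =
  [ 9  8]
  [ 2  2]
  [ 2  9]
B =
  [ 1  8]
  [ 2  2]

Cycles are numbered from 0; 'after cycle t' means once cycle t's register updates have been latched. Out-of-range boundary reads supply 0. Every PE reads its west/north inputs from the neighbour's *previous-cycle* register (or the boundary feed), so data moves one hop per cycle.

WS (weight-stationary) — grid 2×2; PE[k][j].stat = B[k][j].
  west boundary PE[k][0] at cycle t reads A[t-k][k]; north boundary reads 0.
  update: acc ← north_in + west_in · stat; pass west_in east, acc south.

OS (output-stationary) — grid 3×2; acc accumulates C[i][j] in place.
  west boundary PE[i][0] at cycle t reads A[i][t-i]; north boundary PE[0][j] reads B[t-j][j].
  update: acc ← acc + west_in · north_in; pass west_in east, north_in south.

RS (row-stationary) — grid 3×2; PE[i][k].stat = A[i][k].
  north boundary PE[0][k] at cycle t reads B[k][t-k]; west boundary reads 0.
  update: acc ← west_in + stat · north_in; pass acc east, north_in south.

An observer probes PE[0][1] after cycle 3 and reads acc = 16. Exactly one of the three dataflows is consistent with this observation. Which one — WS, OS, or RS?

— WS: 2×2; PE[0][1] trace:
  [0] (0,1) acc=0 (h:0 v:0)
  [1] (0,1) acc=72 (h:9 v:72)
  [2] (0,1) acc=16 (h:2 v:16)
  [3] (0,1) acc=16 (h:2 v:16)
— OS: 3×2; PE[0][1] trace:
  [0] (0,1) acc=0 (h:0 v:0)
  [1] (0,1) acc=72 (h:9 v:8)
  [2] (0,1) acc=88 (h:8 v:2)
  [3] (0,1) acc=88 (h:0 v:0)
— RS: 3×2; PE[0][1] trace:
  [0] (0,1) acc=0 (h:0 v:0)
  [1] (0,1) acc=25 (h:25 v:2)
  [2] (0,1) acc=88 (h:88 v:2)
  [3] (0,1) acc=0 (h:0 v:0)

dataflow = WS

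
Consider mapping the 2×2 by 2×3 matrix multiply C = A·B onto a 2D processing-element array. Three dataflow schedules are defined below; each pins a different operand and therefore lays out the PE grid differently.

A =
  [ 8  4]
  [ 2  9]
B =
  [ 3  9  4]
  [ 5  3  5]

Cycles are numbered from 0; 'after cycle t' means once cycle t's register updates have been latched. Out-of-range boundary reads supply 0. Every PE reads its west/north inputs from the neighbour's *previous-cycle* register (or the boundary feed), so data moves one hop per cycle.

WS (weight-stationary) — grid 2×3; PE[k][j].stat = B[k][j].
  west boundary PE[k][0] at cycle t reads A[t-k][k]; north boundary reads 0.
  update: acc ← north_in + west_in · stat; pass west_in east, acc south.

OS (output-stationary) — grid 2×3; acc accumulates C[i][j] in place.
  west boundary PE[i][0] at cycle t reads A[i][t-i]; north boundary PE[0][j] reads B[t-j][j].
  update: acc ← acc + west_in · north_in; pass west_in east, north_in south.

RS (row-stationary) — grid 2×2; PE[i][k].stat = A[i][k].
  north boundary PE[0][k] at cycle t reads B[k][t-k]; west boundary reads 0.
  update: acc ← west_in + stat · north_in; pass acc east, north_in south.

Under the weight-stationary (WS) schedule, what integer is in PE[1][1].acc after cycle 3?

WS (2×3). Following PE[1][1] plus its west/north inputs:
  after 0 — PE[0][1] acc=0, pass-E 0, pass-S 0
  after 0 — PE[1][0] acc=0, pass-E 0, pass-S 0
  after 0 — PE[1][1] acc=0, pass-E 0, pass-S 0
  after 1 — PE[0][1] acc=72, pass-E 8, pass-S 72
  after 1 — PE[1][0] acc=44, pass-E 4, pass-S 44
  after 1 — PE[1][1] acc=0, pass-E 0, pass-S 0
  after 2 — PE[0][1] acc=18, pass-E 2, pass-S 18
  after 2 — PE[1][0] acc=51, pass-E 9, pass-S 51
  after 2 — PE[1][1] acc=84, pass-E 4, pass-S 84
  after 3 — PE[0][1] acc=0, pass-E 0, pass-S 0
  after 3 — PE[1][0] acc=0, pass-E 0, pass-S 0
  after 3 — PE[1][1] acc=45, pass-E 9, pass-S 45

PE[1][1].acc = 45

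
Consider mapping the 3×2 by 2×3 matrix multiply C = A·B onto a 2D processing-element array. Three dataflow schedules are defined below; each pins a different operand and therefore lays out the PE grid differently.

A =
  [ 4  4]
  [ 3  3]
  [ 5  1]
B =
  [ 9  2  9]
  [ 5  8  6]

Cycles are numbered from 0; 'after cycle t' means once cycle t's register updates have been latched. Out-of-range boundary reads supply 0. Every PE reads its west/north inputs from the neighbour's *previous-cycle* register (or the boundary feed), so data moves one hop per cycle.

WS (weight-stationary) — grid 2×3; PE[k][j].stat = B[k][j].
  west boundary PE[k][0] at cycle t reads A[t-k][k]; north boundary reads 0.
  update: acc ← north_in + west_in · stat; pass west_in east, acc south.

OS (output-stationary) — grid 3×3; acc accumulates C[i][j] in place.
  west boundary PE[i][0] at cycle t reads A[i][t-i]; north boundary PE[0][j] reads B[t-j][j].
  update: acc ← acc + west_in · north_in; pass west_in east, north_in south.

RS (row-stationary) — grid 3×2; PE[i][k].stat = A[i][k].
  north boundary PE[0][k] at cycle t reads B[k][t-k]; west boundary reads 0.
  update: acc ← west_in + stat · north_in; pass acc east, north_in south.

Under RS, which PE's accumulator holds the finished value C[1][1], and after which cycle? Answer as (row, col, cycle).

RS — PE[1][1] is where C[1][1] collects:
  after 0 — PE[1][1] acc=0, pass-E 0, pass-S 0
  after 1 — PE[1][1] acc=0, pass-E 0, pass-S 0
  after 2 — PE[1][1] acc=42, pass-E 42, pass-S 5
  after 3 — PE[1][1] acc=30, pass-E 30, pass-S 8

(row, col, cycle) = (1, 1, 3)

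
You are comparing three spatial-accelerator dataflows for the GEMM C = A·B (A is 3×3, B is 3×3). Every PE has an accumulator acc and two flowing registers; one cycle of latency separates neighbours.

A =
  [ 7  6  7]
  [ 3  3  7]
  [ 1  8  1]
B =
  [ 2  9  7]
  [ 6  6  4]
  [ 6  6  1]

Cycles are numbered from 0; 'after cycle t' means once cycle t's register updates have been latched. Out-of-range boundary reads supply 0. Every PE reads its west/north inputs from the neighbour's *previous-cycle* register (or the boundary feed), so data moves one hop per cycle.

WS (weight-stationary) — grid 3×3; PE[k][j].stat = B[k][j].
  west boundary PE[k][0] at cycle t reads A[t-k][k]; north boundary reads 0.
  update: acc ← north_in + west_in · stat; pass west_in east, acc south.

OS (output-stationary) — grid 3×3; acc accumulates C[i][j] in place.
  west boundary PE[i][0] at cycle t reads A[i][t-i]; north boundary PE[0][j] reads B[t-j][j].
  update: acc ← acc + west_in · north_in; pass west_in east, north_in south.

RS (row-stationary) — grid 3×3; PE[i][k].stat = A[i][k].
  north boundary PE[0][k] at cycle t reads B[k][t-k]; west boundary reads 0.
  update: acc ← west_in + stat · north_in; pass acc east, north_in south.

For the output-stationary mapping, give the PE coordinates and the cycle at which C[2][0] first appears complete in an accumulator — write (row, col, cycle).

(row, col, cycle) = (2, 0, 4)

OS — PE[2][0] is where C[2][0] collects:
  after 0 — PE[2][0] acc=0, pass-E 0, pass-S 0
  after 1 — PE[2][0] acc=0, pass-E 0, pass-S 0
  after 2 — PE[2][0] acc=2, pass-E 1, pass-S 2
  after 3 — PE[2][0] acc=50, pass-E 8, pass-S 6
  after 4 — PE[2][0] acc=56, pass-E 1, pass-S 6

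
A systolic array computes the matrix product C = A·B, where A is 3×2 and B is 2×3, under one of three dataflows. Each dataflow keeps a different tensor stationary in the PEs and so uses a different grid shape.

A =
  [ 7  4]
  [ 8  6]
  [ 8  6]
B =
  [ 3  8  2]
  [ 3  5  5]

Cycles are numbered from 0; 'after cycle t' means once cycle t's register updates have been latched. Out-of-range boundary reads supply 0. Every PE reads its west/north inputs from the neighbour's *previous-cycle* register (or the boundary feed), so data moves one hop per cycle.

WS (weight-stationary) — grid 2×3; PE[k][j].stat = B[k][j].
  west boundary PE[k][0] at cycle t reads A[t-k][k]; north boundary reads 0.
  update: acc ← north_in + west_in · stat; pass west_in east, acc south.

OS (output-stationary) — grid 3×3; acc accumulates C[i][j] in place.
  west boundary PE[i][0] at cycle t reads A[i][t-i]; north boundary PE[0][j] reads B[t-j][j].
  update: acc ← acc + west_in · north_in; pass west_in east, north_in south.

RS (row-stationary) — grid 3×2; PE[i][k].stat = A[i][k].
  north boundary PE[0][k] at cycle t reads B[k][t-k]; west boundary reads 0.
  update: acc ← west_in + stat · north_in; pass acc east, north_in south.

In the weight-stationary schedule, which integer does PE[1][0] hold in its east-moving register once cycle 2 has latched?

register = 6

Tracing WS — 2×3 array, target PE[1][0]:
  [0] (0,0) acc=21 (h:7 v:21)
  [0] (1,0) acc=0 (h:0 v:0)
  [1] (0,0) acc=24 (h:8 v:24)
  [1] (1,0) acc=33 (h:4 v:33)
  [2] (0,0) acc=24 (h:8 v:24)
  [2] (1,0) acc=42 (h:6 v:42)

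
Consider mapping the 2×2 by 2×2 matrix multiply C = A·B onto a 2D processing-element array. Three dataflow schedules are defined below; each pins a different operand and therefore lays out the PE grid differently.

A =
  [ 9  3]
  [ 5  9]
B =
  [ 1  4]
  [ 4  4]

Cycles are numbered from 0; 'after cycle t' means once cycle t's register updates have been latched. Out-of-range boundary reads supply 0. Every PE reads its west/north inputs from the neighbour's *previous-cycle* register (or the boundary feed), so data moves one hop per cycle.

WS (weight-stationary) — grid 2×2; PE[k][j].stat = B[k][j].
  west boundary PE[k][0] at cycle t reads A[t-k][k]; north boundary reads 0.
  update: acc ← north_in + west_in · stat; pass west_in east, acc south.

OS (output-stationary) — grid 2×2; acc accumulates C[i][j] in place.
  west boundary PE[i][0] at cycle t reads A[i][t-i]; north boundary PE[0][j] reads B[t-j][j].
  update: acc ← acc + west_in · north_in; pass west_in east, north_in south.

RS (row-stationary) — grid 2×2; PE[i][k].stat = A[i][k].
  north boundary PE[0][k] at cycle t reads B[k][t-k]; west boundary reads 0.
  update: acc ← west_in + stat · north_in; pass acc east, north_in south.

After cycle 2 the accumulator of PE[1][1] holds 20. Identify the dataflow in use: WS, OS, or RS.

Under WS (2×2), PE[1][1]:
  cycle 0: PE[1][1] → acc 0, east 0, south 0
  cycle 1: PE[1][1] → acc 0, east 0, south 0
  cycle 2: PE[1][1] → acc 48, east 3, south 48
Under OS (2×2), PE[1][1]:
  cycle 0: PE[1][1] → acc 0, east 0, south 0
  cycle 1: PE[1][1] → acc 0, east 0, south 0
  cycle 2: PE[1][1] → acc 20, east 5, south 4
Under RS (2×2), PE[1][1]:
  cycle 0: PE[1][1] → acc 0, east 0, south 0
  cycle 1: PE[1][1] → acc 0, east 0, south 0
  cycle 2: PE[1][1] → acc 41, east 41, south 4

dataflow = OS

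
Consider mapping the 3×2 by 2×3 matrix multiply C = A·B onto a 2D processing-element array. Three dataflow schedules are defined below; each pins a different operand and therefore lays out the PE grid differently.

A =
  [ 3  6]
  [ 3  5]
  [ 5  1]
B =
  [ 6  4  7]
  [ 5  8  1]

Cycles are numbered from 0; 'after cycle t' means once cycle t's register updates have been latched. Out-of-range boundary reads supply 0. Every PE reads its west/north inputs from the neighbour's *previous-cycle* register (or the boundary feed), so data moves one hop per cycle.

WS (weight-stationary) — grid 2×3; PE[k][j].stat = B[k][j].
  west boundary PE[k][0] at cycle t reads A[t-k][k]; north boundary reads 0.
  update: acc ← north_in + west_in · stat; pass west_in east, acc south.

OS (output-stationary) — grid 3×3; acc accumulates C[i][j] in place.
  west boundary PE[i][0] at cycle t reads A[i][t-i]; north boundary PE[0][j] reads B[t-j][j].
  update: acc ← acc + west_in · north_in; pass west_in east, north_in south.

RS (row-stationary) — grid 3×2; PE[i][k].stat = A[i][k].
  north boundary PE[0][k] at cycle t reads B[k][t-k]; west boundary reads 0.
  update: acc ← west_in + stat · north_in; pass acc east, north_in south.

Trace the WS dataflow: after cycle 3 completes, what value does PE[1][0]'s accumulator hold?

WS (2×3). Following PE[1][0] plus its west/north inputs:
  after 0 — PE[0][0] acc=18, pass-E 3, pass-S 18
  after 0 — PE[1][0] acc=0, pass-E 0, pass-S 0
  after 1 — PE[0][0] acc=18, pass-E 3, pass-S 18
  after 1 — PE[1][0] acc=48, pass-E 6, pass-S 48
  after 2 — PE[0][0] acc=30, pass-E 5, pass-S 30
  after 2 — PE[1][0] acc=43, pass-E 5, pass-S 43
  after 3 — PE[0][0] acc=0, pass-E 0, pass-S 0
  after 3 — PE[1][0] acc=35, pass-E 1, pass-S 35

PE[1][0].acc = 35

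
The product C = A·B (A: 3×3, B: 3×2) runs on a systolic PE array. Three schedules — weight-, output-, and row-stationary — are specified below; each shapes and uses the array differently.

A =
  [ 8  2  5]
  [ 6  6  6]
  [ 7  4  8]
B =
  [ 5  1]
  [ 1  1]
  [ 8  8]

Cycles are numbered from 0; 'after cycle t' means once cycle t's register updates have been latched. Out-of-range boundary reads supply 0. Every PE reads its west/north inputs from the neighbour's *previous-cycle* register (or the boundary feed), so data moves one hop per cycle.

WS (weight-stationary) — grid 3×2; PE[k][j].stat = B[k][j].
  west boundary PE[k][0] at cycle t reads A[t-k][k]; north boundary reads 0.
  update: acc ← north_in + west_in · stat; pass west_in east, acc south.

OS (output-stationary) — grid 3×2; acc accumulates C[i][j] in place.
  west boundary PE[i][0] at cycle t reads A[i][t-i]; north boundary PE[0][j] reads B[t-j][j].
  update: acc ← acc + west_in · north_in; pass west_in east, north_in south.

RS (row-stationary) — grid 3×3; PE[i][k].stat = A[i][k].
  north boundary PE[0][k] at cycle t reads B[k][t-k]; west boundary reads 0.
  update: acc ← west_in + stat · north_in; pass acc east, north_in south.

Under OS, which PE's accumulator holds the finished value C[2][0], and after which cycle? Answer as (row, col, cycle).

(row, col, cycle) = (2, 0, 4)

OS: C[2][0] accumulates in PE[2][0]:
  step 0 · PE2,0: acc=0; fwd→0 fwd↓0
  step 1 · PE2,0: acc=0; fwd→0 fwd↓0
  step 2 · PE2,0: acc=35; fwd→7 fwd↓5
  step 3 · PE2,0: acc=39; fwd→4 fwd↓1
  step 4 · PE2,0: acc=103; fwd→8 fwd↓8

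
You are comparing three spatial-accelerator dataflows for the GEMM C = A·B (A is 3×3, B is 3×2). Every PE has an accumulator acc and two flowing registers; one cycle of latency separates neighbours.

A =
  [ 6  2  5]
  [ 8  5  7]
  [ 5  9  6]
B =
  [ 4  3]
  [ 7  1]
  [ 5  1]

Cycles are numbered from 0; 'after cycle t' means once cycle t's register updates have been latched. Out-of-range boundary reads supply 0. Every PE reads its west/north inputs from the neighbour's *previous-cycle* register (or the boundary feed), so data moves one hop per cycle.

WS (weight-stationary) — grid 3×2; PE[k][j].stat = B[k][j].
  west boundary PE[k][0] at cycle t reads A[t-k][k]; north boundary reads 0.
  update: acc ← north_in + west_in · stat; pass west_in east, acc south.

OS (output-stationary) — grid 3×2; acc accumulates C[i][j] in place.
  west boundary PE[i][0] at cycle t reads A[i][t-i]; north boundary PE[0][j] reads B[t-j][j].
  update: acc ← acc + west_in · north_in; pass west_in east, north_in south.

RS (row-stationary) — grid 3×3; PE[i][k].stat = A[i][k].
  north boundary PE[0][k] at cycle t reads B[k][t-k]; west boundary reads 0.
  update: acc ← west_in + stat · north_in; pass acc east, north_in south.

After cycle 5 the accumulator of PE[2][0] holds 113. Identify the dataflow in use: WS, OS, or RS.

WS (3×2 grid), PE[2][0]:
  cycle 0: PE[2][0] → acc 0, east 0, south 0
  cycle 1: PE[2][0] → acc 0, east 0, south 0
  cycle 2: PE[2][0] → acc 63, east 5, south 63
  cycle 3: PE[2][0] → acc 102, east 7, south 102
  cycle 4: PE[2][0] → acc 113, east 6, south 113
  cycle 5: PE[2][0] → acc 0, east 0, south 0
OS (3×2 grid), PE[2][0]:
  cycle 0: PE[2][0] → acc 0, east 0, south 0
  cycle 1: PE[2][0] → acc 0, east 0, south 0
  cycle 2: PE[2][0] → acc 20, east 5, south 4
  cycle 3: PE[2][0] → acc 83, east 9, south 7
  cycle 4: PE[2][0] → acc 113, east 6, south 5
  cycle 5: PE[2][0] → acc 113, east 0, south 0
RS (3×3 grid), PE[2][0]:
  cycle 0: PE[2][0] → acc 0, east 0, south 0
  cycle 1: PE[2][0] → acc 0, east 0, south 0
  cycle 2: PE[2][0] → acc 20, east 20, south 4
  cycle 3: PE[2][0] → acc 15, east 15, south 3
  cycle 4: PE[2][0] → acc 0, east 0, south 0
  cycle 5: PE[2][0] → acc 0, east 0, south 0

dataflow = OS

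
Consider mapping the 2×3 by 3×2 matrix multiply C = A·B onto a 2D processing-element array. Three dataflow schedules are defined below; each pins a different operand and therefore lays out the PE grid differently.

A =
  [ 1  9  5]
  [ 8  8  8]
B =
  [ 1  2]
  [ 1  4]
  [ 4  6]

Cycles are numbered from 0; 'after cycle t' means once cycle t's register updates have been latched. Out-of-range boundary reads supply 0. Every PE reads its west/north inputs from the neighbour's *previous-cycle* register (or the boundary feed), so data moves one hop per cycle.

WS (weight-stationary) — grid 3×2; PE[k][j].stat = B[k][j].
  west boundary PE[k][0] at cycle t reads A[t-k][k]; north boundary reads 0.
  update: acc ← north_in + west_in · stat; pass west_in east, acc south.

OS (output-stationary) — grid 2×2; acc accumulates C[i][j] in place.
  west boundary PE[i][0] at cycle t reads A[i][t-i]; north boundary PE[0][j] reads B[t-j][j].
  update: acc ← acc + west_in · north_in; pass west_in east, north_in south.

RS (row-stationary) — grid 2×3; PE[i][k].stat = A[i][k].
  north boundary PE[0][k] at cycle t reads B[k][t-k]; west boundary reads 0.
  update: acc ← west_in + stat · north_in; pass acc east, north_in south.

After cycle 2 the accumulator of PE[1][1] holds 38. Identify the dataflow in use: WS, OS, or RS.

dataflow = WS

— WS: 3×2; PE[1][1] trace:
  [0] (1,1) acc=0 (h:0 v:0)
  [1] (1,1) acc=0 (h:0 v:0)
  [2] (1,1) acc=38 (h:9 v:38)
— OS: 2×2; PE[1][1] trace:
  [0] (1,1) acc=0 (h:0 v:0)
  [1] (1,1) acc=0 (h:0 v:0)
  [2] (1,1) acc=16 (h:8 v:2)
— RS: 2×3; PE[1][1] trace:
  [0] (1,1) acc=0 (h:0 v:0)
  [1] (1,1) acc=0 (h:0 v:0)
  [2] (1,1) acc=16 (h:16 v:1)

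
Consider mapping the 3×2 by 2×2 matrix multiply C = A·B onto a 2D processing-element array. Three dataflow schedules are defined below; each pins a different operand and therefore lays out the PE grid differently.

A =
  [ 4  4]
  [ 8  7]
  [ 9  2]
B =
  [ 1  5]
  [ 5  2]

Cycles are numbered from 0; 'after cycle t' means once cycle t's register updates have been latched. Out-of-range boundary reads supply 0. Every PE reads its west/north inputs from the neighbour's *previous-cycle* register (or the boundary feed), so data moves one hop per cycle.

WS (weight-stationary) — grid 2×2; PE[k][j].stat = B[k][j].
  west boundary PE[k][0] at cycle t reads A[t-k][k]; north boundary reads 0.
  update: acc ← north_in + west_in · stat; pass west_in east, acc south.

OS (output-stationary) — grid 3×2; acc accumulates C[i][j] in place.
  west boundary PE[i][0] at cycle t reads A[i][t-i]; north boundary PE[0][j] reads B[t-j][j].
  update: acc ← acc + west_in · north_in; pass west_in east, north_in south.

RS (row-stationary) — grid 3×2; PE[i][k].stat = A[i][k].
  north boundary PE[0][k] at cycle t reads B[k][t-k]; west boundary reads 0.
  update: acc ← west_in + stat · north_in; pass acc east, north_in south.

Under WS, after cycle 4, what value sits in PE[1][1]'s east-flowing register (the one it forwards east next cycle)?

Tracing WS — 2×2 array, target PE[1][1]:
  step 0 · PE0,1: acc=0; fwd→0 fwd↓0
  step 0 · PE1,0: acc=0; fwd→0 fwd↓0
  step 0 · PE1,1: acc=0; fwd→0 fwd↓0
  step 1 · PE0,1: acc=20; fwd→4 fwd↓20
  step 1 · PE1,0: acc=24; fwd→4 fwd↓24
  step 1 · PE1,1: acc=0; fwd→0 fwd↓0
  step 2 · PE0,1: acc=40; fwd→8 fwd↓40
  step 2 · PE1,0: acc=43; fwd→7 fwd↓43
  step 2 · PE1,1: acc=28; fwd→4 fwd↓28
  step 3 · PE0,1: acc=45; fwd→9 fwd↓45
  step 3 · PE1,0: acc=19; fwd→2 fwd↓19
  step 3 · PE1,1: acc=54; fwd→7 fwd↓54
  step 4 · PE0,1: acc=0; fwd→0 fwd↓0
  step 4 · PE1,0: acc=0; fwd→0 fwd↓0
  step 4 · PE1,1: acc=49; fwd→2 fwd↓49

register = 2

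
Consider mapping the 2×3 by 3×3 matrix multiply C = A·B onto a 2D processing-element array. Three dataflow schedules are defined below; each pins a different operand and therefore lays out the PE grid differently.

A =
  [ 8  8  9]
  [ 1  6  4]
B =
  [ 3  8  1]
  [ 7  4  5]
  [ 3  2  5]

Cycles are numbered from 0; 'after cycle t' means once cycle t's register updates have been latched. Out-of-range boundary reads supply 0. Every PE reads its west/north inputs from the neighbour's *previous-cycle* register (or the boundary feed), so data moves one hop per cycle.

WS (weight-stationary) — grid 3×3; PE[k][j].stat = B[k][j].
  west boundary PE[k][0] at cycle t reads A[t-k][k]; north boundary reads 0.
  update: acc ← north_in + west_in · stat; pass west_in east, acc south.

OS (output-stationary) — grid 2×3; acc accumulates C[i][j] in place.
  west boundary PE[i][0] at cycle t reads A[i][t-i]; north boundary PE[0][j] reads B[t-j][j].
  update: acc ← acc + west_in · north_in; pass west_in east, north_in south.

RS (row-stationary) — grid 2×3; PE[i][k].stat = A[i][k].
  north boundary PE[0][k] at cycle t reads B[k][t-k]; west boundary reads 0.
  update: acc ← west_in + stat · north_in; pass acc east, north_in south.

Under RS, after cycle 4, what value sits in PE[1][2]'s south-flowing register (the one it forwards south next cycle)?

register = 2

Tracing RS — 2×3 array, target PE[1][2]:
  cycle 0: PE[0][2] → acc 0, east 0, south 0
  cycle 0: PE[1][1] → acc 0, east 0, south 0
  cycle 0: PE[1][2] → acc 0, east 0, south 0
  cycle 1: PE[0][2] → acc 0, east 0, south 0
  cycle 1: PE[1][1] → acc 0, east 0, south 0
  cycle 1: PE[1][2] → acc 0, east 0, south 0
  cycle 2: PE[0][2] → acc 107, east 107, south 3
  cycle 2: PE[1][1] → acc 45, east 45, south 7
  cycle 2: PE[1][2] → acc 0, east 0, south 0
  cycle 3: PE[0][2] → acc 114, east 114, south 2
  cycle 3: PE[1][1] → acc 32, east 32, south 4
  cycle 3: PE[1][2] → acc 57, east 57, south 3
  cycle 4: PE[0][2] → acc 93, east 93, south 5
  cycle 4: PE[1][1] → acc 31, east 31, south 5
  cycle 4: PE[1][2] → acc 40, east 40, south 2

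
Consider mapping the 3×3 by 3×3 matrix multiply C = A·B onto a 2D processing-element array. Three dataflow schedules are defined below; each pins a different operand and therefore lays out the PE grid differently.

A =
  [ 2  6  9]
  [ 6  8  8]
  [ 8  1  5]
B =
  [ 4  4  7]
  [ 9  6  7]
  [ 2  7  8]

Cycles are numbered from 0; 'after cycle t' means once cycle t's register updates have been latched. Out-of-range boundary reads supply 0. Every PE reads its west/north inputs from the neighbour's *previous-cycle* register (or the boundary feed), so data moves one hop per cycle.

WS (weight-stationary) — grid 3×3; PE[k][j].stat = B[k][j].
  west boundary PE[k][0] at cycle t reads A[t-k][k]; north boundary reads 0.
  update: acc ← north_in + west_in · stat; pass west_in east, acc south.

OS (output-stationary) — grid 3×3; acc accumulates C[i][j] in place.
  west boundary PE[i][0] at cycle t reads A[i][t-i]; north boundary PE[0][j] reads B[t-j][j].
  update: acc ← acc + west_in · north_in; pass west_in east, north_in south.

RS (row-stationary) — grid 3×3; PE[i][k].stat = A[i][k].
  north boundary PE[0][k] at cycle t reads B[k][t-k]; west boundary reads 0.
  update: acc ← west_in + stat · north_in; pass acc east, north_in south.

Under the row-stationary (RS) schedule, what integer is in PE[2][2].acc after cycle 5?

PE[2][2].acc = 73

RS (3×3). Following PE[2][2] plus its west/north inputs:
  [0] (1,2) acc=0 (h:0 v:0)
  [0] (2,1) acc=0 (h:0 v:0)
  [0] (2,2) acc=0 (h:0 v:0)
  [1] (1,2) acc=0 (h:0 v:0)
  [1] (2,1) acc=0 (h:0 v:0)
  [1] (2,2) acc=0 (h:0 v:0)
  [2] (1,2) acc=0 (h:0 v:0)
  [2] (2,1) acc=0 (h:0 v:0)
  [2] (2,2) acc=0 (h:0 v:0)
  [3] (1,2) acc=112 (h:112 v:2)
  [3] (2,1) acc=41 (h:41 v:9)
  [3] (2,2) acc=0 (h:0 v:0)
  [4] (1,2) acc=128 (h:128 v:7)
  [4] (2,1) acc=38 (h:38 v:6)
  [4] (2,2) acc=51 (h:51 v:2)
  [5] (1,2) acc=162 (h:162 v:8)
  [5] (2,1) acc=63 (h:63 v:7)
  [5] (2,2) acc=73 (h:73 v:7)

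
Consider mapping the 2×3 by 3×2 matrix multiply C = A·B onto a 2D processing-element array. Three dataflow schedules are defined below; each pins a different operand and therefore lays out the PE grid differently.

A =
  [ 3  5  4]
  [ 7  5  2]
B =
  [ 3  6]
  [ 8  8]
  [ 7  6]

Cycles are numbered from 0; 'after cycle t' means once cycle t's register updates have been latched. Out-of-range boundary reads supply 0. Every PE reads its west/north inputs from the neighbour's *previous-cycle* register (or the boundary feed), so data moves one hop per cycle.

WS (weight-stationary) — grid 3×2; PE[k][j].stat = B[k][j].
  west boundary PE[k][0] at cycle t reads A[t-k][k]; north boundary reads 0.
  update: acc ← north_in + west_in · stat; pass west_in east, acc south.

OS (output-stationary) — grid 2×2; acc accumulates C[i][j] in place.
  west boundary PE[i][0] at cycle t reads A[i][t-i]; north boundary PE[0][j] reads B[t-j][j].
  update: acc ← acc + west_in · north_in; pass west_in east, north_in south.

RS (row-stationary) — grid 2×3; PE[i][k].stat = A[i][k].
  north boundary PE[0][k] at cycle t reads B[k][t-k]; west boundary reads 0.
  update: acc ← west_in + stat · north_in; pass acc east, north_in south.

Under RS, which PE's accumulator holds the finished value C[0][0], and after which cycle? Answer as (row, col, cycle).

(row, col, cycle) = (0, 2, 2)

RS — PE[0][2] is where C[0][0] collects:
  step 0 · PE0,2: acc=0; fwd→0 fwd↓0
  step 1 · PE0,2: acc=0; fwd→0 fwd↓0
  step 2 · PE0,2: acc=77; fwd→77 fwd↓7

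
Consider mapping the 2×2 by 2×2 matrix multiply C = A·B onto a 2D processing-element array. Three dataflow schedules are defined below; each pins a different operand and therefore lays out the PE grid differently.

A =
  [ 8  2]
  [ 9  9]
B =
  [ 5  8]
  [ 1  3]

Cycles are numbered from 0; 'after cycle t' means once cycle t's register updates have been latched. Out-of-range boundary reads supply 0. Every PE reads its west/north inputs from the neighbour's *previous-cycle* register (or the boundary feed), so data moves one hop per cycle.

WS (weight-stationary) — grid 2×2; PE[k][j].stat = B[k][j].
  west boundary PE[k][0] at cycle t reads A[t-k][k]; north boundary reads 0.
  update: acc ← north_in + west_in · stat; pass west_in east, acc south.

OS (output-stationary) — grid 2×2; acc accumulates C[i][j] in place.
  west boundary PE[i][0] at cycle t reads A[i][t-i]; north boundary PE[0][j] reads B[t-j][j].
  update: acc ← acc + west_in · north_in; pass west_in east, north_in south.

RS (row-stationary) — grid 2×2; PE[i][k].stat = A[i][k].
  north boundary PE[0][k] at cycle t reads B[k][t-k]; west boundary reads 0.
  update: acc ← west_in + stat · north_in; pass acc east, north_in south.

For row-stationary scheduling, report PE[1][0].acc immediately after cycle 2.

RS (2×2). Following PE[1][0] plus its west/north inputs:
  0: (0,0).acc=40  regs=<40,5>
  0: (1,0).acc=0  regs=<0,0>
  1: (0,0).acc=64  regs=<64,8>
  1: (1,0).acc=45  regs=<45,5>
  2: (0,0).acc=0  regs=<0,0>
  2: (1,0).acc=72  regs=<72,8>

PE[1][0].acc = 72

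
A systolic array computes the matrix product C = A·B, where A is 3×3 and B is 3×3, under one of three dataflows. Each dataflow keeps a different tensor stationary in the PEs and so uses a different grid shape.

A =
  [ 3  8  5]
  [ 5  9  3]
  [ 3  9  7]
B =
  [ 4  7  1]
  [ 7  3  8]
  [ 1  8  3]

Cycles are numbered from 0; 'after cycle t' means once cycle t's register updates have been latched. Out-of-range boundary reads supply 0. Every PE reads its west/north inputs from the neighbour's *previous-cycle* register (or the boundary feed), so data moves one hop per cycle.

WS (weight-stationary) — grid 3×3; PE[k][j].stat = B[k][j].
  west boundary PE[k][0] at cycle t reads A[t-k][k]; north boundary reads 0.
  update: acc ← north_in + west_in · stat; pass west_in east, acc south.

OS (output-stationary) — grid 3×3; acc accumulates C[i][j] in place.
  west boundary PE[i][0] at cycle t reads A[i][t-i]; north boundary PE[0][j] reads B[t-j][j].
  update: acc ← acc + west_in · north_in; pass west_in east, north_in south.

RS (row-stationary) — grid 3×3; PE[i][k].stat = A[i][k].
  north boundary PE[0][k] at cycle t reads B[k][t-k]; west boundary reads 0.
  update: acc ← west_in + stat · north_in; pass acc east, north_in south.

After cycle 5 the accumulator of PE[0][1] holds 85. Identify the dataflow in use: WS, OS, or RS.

dataflow = OS

WS [3×3] PE[0][1] across cycles:
  t=0 PE[0][1]: acc=0 h=0 v=0
  t=1 PE[0][1]: acc=21 h=3 v=21
  t=2 PE[0][1]: acc=35 h=5 v=35
  t=3 PE[0][1]: acc=21 h=3 v=21
  t=4 PE[0][1]: acc=0 h=0 v=0
  t=5 PE[0][1]: acc=0 h=0 v=0
OS [3×3] PE[0][1] across cycles:
  t=0 PE[0][1]: acc=0 h=0 v=0
  t=1 PE[0][1]: acc=21 h=3 v=7
  t=2 PE[0][1]: acc=45 h=8 v=3
  t=3 PE[0][1]: acc=85 h=5 v=8
  t=4 PE[0][1]: acc=85 h=0 v=0
  t=5 PE[0][1]: acc=85 h=0 v=0
RS [3×3] PE[0][1] across cycles:
  t=0 PE[0][1]: acc=0 h=0 v=0
  t=1 PE[0][1]: acc=68 h=68 v=7
  t=2 PE[0][1]: acc=45 h=45 v=3
  t=3 PE[0][1]: acc=67 h=67 v=8
  t=4 PE[0][1]: acc=0 h=0 v=0
  t=5 PE[0][1]: acc=0 h=0 v=0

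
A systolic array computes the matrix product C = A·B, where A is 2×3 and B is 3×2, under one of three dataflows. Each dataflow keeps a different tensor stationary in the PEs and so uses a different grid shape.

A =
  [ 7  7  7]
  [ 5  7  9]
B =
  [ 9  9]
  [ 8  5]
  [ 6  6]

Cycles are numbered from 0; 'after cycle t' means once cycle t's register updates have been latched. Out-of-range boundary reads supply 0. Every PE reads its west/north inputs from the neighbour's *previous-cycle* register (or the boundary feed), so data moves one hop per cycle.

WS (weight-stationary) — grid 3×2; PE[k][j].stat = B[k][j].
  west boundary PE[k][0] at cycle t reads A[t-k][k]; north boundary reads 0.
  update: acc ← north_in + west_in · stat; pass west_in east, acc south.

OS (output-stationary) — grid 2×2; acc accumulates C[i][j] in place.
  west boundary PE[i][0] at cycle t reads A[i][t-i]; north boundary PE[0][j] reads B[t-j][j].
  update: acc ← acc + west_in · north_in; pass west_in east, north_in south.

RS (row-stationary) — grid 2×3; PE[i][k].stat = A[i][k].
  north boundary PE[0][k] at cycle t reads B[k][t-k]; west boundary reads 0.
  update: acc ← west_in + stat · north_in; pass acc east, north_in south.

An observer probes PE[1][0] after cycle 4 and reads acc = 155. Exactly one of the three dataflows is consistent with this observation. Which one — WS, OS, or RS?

dataflow = OS

Under WS (3×2), PE[1][0]:
  t=0 PE[1][0]: acc=0 h=0 v=0
  t=1 PE[1][0]: acc=119 h=7 v=119
  t=2 PE[1][0]: acc=101 h=7 v=101
  t=3 PE[1][0]: acc=0 h=0 v=0
  t=4 PE[1][0]: acc=0 h=0 v=0
Under OS (2×2), PE[1][0]:
  t=0 PE[1][0]: acc=0 h=0 v=0
  t=1 PE[1][0]: acc=45 h=5 v=9
  t=2 PE[1][0]: acc=101 h=7 v=8
  t=3 PE[1][0]: acc=155 h=9 v=6
  t=4 PE[1][0]: acc=155 h=0 v=0
Under RS (2×3), PE[1][0]:
  t=0 PE[1][0]: acc=0 h=0 v=0
  t=1 PE[1][0]: acc=45 h=45 v=9
  t=2 PE[1][0]: acc=45 h=45 v=9
  t=3 PE[1][0]: acc=0 h=0 v=0
  t=4 PE[1][0]: acc=0 h=0 v=0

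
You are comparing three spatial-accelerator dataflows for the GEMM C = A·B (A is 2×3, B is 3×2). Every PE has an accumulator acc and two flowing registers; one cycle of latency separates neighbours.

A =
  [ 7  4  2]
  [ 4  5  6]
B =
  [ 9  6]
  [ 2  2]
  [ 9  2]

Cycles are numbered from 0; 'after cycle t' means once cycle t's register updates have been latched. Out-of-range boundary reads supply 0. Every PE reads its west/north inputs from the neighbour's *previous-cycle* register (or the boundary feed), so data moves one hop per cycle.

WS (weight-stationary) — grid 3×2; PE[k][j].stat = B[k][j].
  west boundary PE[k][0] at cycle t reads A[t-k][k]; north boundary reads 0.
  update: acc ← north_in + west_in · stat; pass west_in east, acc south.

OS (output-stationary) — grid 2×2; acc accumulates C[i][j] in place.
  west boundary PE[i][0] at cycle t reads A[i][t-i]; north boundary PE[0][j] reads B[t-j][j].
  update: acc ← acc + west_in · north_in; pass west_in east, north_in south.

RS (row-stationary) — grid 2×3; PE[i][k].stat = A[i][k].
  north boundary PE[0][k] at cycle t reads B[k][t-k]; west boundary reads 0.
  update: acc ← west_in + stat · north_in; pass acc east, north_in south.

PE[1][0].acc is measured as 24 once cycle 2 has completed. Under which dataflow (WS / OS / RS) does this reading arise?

WS (3×2 grid), PE[1][0]:
  c0 r1c0: 0 / 0 / 0
  c1 r1c0: 71 / 4 / 71
  c2 r1c0: 46 / 5 / 46
OS (2×2 grid), PE[1][0]:
  c0 r1c0: 0 / 0 / 0
  c1 r1c0: 36 / 4 / 9
  c2 r1c0: 46 / 5 / 2
RS (2×3 grid), PE[1][0]:
  c0 r1c0: 0 / 0 / 0
  c1 r1c0: 36 / 36 / 9
  c2 r1c0: 24 / 24 / 6

dataflow = RS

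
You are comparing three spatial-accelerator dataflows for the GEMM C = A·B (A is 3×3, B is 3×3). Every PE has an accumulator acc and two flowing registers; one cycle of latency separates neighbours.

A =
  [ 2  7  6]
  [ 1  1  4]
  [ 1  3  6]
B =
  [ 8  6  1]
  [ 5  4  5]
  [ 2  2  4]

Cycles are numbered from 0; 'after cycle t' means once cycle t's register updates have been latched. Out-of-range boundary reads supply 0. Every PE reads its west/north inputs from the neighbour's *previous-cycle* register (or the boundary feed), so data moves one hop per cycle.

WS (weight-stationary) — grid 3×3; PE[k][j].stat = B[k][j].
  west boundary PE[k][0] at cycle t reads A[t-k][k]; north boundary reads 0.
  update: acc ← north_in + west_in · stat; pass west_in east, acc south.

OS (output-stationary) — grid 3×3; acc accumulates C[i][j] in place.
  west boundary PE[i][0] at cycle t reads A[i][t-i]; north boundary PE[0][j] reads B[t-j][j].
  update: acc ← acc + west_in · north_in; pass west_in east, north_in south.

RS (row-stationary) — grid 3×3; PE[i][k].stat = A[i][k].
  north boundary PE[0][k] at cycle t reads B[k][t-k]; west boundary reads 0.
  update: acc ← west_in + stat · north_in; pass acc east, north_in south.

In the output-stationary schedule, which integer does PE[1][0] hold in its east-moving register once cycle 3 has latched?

register = 4

Tracing OS — 3×3 array, target PE[1][0]:
  after 0 — PE[0][0] acc=16, pass-E 2, pass-S 8
  after 0 — PE[1][0] acc=0, pass-E 0, pass-S 0
  after 1 — PE[0][0] acc=51, pass-E 7, pass-S 5
  after 1 — PE[1][0] acc=8, pass-E 1, pass-S 8
  after 2 — PE[0][0] acc=63, pass-E 6, pass-S 2
  after 2 — PE[1][0] acc=13, pass-E 1, pass-S 5
  after 3 — PE[0][0] acc=63, pass-E 0, pass-S 0
  after 3 — PE[1][0] acc=21, pass-E 4, pass-S 2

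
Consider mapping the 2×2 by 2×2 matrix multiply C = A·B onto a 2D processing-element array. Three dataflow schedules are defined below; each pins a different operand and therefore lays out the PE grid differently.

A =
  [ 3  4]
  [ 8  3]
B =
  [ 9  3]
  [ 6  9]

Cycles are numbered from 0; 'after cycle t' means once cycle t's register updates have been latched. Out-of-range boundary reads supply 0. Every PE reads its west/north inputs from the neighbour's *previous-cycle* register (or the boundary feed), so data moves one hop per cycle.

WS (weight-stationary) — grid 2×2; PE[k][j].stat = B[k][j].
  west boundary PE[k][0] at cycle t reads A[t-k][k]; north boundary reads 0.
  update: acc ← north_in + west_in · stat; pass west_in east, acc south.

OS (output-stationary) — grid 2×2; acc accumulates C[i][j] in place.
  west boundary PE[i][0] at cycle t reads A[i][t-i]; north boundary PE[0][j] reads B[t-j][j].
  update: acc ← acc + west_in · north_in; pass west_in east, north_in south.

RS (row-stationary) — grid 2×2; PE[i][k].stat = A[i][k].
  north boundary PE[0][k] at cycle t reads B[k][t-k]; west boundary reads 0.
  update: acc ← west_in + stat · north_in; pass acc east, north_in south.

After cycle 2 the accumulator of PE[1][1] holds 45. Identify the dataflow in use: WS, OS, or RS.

WS [2×2] PE[1][1] across cycles:
  cycle 0: PE[1][1] → acc 0, east 0, south 0
  cycle 1: PE[1][1] → acc 0, east 0, south 0
  cycle 2: PE[1][1] → acc 45, east 4, south 45
OS [2×2] PE[1][1] across cycles:
  cycle 0: PE[1][1] → acc 0, east 0, south 0
  cycle 1: PE[1][1] → acc 0, east 0, south 0
  cycle 2: PE[1][1] → acc 24, east 8, south 3
RS [2×2] PE[1][1] across cycles:
  cycle 0: PE[1][1] → acc 0, east 0, south 0
  cycle 1: PE[1][1] → acc 0, east 0, south 0
  cycle 2: PE[1][1] → acc 90, east 90, south 6

dataflow = WS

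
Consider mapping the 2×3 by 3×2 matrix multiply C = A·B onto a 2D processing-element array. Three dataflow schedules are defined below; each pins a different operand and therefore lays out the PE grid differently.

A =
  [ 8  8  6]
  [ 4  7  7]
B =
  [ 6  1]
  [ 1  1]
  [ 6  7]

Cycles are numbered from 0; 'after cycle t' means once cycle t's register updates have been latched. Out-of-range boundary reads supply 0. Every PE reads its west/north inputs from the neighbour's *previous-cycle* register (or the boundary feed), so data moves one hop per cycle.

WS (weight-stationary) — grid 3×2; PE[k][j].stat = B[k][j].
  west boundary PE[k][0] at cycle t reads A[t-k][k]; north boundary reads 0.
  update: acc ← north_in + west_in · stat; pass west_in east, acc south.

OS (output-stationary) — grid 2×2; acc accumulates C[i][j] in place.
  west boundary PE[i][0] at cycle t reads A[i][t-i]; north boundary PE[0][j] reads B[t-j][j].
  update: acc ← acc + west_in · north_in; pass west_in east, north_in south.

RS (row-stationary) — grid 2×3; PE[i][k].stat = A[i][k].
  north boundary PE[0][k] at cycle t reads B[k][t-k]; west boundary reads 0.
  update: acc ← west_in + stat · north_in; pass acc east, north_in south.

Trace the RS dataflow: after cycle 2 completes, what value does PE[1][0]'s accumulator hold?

RS (2×3). Following PE[1][0] plus its west/north inputs:
  [0] (0,0) acc=48 (h:48 v:6)
  [0] (1,0) acc=0 (h:0 v:0)
  [1] (0,0) acc=8 (h:8 v:1)
  [1] (1,0) acc=24 (h:24 v:6)
  [2] (0,0) acc=0 (h:0 v:0)
  [2] (1,0) acc=4 (h:4 v:1)

PE[1][0].acc = 4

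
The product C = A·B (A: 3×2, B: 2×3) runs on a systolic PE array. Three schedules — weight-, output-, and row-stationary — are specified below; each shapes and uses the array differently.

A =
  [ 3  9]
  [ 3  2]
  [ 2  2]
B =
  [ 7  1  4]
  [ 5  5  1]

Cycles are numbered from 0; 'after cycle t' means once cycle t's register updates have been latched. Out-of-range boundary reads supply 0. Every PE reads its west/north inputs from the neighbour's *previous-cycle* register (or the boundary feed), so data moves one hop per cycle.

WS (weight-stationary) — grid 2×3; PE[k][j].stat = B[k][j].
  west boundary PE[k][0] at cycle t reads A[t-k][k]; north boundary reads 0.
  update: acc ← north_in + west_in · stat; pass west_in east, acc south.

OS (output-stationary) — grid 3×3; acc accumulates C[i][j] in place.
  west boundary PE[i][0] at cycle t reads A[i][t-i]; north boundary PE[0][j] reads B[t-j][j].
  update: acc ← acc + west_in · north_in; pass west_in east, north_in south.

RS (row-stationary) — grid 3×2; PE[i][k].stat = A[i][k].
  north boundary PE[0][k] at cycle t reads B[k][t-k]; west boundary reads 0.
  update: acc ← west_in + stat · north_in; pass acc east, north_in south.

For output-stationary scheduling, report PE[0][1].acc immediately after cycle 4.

PE[0][1].acc = 48

OS on a 3×3 grid — tracing PE[0][1] and its feeders:
  step 0 · PE0,0: acc=21; fwd→3 fwd↓7
  step 0 · PE0,1: acc=0; fwd→0 fwd↓0
  step 1 · PE0,0: acc=66; fwd→9 fwd↓5
  step 1 · PE0,1: acc=3; fwd→3 fwd↓1
  step 2 · PE0,0: acc=66; fwd→0 fwd↓0
  step 2 · PE0,1: acc=48; fwd→9 fwd↓5
  step 3 · PE0,0: acc=66; fwd→0 fwd↓0
  step 3 · PE0,1: acc=48; fwd→0 fwd↓0
  step 4 · PE0,0: acc=66; fwd→0 fwd↓0
  step 4 · PE0,1: acc=48; fwd→0 fwd↓0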